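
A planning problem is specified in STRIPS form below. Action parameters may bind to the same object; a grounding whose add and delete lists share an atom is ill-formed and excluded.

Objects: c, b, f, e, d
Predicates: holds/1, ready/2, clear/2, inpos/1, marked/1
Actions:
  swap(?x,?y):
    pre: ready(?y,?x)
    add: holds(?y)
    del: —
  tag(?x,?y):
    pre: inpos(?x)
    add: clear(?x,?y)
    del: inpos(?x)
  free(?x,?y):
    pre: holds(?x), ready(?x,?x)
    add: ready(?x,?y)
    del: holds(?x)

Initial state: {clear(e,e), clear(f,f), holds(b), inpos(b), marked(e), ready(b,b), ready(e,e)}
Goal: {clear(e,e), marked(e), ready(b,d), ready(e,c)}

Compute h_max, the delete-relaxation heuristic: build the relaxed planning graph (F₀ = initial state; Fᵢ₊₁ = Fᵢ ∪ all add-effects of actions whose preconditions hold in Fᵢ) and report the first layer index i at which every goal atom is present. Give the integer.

F0 = init (7 atoms)
F1 = F0 ∪ {clear(b,b), clear(b,c), clear(b,d), clear(b,e), clear(b,f), holds(e), ready(b,c), ready(b,d), ready(b,e), ready(b,f)}  (17 atoms)
F2 = F1 ∪ {ready(e,b), ready(e,c), ready(e,d), ready(e,f)}  (21 atoms)
goal ⊆ F2  ⇒  h_max = 2

2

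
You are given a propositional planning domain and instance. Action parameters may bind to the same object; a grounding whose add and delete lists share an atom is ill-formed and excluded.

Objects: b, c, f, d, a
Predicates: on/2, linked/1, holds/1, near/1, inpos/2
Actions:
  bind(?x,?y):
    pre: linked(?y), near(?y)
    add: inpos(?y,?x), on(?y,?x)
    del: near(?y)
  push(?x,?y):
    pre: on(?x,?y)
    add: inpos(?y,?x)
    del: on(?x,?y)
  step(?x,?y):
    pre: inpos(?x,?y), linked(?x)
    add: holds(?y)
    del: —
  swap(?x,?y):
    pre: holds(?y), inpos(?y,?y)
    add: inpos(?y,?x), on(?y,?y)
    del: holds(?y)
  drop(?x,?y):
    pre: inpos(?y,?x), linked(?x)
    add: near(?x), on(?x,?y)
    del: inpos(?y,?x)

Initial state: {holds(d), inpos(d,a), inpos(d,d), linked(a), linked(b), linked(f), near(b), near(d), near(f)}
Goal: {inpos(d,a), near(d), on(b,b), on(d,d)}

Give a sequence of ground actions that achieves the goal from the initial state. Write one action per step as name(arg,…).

bind(b,b); swap(b,d)

1. bind(b,b)  →  {holds(d), inpos(b,b), inpos(d,a), inpos(d,d), linked(a), linked(b), linked(f), near(d), near(f), on(b,b)}
2. swap(b,d)  →  {inpos(b,b), inpos(d,a), inpos(d,b), inpos(d,d), linked(a), linked(b), linked(f), near(d), near(f), on(b,b), on(d,d)}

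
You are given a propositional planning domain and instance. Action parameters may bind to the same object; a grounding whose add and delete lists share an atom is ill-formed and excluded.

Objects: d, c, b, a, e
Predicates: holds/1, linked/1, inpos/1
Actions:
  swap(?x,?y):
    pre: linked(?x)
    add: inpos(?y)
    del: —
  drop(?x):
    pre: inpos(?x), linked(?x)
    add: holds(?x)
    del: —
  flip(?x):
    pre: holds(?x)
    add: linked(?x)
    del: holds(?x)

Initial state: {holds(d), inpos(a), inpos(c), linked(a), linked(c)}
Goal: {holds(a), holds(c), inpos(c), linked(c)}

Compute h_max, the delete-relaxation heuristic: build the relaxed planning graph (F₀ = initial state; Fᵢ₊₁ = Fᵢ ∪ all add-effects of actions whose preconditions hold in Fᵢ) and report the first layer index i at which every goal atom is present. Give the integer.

1

F0 = init (5 atoms)
F1 = F0 ∪ {holds(a), holds(c), inpos(b), inpos(d), inpos(e), linked(d)}  (11 atoms)
goal ⊆ F1  ⇒  h_max = 1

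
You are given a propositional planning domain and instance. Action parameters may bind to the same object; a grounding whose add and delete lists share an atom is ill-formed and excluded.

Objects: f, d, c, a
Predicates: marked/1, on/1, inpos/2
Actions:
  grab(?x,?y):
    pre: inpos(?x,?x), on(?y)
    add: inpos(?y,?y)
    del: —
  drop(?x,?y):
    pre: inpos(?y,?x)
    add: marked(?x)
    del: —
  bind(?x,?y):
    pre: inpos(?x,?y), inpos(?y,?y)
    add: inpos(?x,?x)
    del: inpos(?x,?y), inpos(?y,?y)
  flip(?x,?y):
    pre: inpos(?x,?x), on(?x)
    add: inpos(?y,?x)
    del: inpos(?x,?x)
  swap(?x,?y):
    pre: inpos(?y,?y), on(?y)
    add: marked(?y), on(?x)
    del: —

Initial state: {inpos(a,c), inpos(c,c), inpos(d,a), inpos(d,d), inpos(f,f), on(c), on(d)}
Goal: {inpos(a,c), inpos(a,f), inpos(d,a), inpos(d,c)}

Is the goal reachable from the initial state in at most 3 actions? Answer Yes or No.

1. flip(c,d)  →  {inpos(a,c), inpos(d,a), inpos(d,c), inpos(d,d), inpos(f,f), on(c), on(d)}
2. swap(f,d)  →  {inpos(a,c), inpos(d,a), inpos(d,c), inpos(d,d), inpos(f,f), marked(d), on(c), on(d), on(f)}
3. flip(f,a)  →  {inpos(a,c), inpos(a,f), inpos(d,a), inpos(d,c), inpos(d,d), marked(d), on(c), on(d), on(f)}
optimal plan length = 3; 3 ≤ 3

Yes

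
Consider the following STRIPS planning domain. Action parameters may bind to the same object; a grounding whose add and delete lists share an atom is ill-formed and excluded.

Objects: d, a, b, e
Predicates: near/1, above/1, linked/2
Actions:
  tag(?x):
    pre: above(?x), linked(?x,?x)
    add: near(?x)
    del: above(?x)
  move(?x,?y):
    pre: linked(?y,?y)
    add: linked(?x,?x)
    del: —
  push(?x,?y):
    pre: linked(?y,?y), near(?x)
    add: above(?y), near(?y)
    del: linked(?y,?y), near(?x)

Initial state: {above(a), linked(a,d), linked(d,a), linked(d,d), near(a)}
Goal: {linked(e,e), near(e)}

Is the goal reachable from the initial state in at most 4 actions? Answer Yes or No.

Yes

1. move(e,d)  →  {above(a), linked(a,d), linked(d,a), linked(d,d), linked(e,e), near(a)}
2. push(a,e)  →  {above(a), above(e), linked(a,d), linked(d,a), linked(d,d), near(e)}
3. move(e,d)  →  {above(a), above(e), linked(a,d), linked(d,a), linked(d,d), linked(e,e), near(e)}
optimal plan length = 3; 3 ≤ 4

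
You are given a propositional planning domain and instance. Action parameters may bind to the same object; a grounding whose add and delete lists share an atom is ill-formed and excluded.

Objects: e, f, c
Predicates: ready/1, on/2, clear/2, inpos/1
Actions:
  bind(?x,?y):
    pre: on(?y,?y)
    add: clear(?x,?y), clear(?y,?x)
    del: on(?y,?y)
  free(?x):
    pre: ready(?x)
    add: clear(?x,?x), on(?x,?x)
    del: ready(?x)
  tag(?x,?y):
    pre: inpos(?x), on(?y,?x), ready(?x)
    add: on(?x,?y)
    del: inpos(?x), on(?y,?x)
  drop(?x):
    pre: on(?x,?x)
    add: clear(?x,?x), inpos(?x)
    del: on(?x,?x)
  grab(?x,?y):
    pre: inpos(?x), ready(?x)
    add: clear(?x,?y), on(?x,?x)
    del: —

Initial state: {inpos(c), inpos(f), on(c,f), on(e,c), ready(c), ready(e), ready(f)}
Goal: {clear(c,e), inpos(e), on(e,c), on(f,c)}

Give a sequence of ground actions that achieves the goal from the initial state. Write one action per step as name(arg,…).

1. free(e)  →  {clear(e,e), inpos(c), inpos(f), on(c,f), on(e,c), on(e,e), ready(c), ready(f)}
2. tag(f,c)  →  {clear(e,e), inpos(c), on(e,c), on(e,e), on(f,c), ready(c), ready(f)}
3. drop(e)  →  {clear(e,e), inpos(c), inpos(e), on(e,c), on(f,c), ready(c), ready(f)}
4. grab(c,e)  →  {clear(c,e), clear(e,e), inpos(c), inpos(e), on(c,c), on(e,c), on(f,c), ready(c), ready(f)}

free(e); tag(f,c); drop(e); grab(c,e)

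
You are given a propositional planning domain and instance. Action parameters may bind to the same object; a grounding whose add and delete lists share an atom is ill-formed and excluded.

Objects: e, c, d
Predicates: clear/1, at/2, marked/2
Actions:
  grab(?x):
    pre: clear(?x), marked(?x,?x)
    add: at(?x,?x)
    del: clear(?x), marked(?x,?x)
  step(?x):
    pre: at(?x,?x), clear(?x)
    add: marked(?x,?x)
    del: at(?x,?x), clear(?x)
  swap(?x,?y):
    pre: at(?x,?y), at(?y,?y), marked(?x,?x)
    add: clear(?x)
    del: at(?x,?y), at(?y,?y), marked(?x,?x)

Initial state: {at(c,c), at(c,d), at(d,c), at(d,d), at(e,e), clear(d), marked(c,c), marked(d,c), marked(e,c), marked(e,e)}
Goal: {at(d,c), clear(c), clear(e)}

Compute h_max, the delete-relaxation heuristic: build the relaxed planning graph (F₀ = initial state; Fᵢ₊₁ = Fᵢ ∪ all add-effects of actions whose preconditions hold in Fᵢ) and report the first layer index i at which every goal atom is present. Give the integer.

F0 = init (10 atoms)
F1 = F0 ∪ {clear(c), clear(e), marked(d,d)}  (13 atoms)
goal ⊆ F1  ⇒  h_max = 1

1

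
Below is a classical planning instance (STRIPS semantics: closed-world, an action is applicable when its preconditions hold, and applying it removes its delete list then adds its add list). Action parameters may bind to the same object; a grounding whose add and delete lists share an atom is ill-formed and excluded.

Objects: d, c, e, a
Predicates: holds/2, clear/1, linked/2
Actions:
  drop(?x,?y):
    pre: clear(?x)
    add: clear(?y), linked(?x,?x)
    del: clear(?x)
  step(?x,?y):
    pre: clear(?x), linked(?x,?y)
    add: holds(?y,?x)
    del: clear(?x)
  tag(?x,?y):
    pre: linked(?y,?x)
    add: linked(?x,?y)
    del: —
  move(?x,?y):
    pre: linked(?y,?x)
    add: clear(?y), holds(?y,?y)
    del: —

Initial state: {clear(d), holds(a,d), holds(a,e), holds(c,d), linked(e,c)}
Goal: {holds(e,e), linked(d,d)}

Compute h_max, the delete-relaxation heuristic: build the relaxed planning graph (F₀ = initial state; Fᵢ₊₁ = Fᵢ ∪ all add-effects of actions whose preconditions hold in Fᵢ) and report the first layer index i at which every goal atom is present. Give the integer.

F0 = init (5 atoms)
F1 = F0 ∪ {clear(a), clear(c), clear(e), holds(e,e), linked(c,e), linked(d,d)}  (11 atoms)
goal ⊆ F1  ⇒  h_max = 1

1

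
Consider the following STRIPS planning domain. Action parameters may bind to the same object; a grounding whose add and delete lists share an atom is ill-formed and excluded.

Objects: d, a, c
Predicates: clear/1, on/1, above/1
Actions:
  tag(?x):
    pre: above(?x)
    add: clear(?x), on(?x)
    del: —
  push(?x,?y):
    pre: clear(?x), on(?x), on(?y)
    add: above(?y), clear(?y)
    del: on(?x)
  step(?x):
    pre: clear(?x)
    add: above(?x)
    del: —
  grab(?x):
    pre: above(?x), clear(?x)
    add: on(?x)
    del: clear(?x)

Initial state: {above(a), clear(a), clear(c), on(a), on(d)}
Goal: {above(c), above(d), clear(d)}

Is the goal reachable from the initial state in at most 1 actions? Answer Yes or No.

1. push(a,d)  →  {above(a), above(d), clear(a), clear(c), clear(d), on(d)}
2. step(c)  →  {above(a), above(c), above(d), clear(a), clear(c), clear(d), on(d)}
optimal plan length = 2; 2 > 1

No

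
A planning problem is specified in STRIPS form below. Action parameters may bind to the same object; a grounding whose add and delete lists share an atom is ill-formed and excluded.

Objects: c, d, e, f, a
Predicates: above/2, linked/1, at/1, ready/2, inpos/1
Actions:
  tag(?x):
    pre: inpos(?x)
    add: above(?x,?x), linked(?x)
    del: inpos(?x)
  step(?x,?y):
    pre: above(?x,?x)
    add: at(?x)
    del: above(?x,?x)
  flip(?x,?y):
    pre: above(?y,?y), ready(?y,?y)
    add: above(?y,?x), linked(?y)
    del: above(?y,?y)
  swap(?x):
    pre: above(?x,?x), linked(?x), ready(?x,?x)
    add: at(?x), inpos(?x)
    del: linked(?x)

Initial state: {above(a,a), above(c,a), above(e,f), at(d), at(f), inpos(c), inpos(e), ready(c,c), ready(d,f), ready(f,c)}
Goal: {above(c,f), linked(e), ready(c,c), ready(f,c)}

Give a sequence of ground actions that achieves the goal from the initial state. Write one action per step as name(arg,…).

tag(c); tag(e); flip(f,c)

1. tag(c)  →  {above(a,a), above(c,a), above(c,c), above(e,f), at(d), at(f), inpos(e), linked(c), ready(c,c), ready(d,f), ready(f,c)}
2. tag(e)  →  {above(a,a), above(c,a), above(c,c), above(e,e), above(e,f), at(d), at(f), linked(c), linked(e), ready(c,c), ready(d,f), ready(f,c)}
3. flip(f,c)  →  {above(a,a), above(c,a), above(c,f), above(e,e), above(e,f), at(d), at(f), linked(c), linked(e), ready(c,c), ready(d,f), ready(f,c)}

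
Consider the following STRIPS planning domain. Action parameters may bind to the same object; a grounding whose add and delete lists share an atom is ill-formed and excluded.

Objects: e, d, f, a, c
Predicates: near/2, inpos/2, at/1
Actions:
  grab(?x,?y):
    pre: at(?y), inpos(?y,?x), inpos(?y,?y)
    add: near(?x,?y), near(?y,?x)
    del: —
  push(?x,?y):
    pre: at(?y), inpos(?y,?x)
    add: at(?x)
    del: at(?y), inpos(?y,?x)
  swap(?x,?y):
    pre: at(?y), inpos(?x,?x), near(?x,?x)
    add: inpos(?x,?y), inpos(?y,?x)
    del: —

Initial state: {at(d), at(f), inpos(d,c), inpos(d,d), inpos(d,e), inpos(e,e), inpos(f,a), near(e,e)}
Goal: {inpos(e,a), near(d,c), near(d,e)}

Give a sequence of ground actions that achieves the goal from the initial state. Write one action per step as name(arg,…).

1. grab(e,d)  →  {at(d), at(f), inpos(d,c), inpos(d,d), inpos(d,e), inpos(e,e), inpos(f,a), near(d,e), near(e,d), near(e,e)}
2. grab(c,d)  →  {at(d), at(f), inpos(d,c), inpos(d,d), inpos(d,e), inpos(e,e), inpos(f,a), near(c,d), near(d,c), near(d,e), near(e,d), near(e,e)}
3. push(a,f)  →  {at(a), at(d), inpos(d,c), inpos(d,d), inpos(d,e), inpos(e,e), near(c,d), near(d,c), near(d,e), near(e,d), near(e,e)}
4. swap(e,a)  →  {at(a), at(d), inpos(a,e), inpos(d,c), inpos(d,d), inpos(d,e), inpos(e,a), inpos(e,e), near(c,d), near(d,c), near(d,e), near(e,d), near(e,e)}

grab(e,d); grab(c,d); push(a,f); swap(e,a)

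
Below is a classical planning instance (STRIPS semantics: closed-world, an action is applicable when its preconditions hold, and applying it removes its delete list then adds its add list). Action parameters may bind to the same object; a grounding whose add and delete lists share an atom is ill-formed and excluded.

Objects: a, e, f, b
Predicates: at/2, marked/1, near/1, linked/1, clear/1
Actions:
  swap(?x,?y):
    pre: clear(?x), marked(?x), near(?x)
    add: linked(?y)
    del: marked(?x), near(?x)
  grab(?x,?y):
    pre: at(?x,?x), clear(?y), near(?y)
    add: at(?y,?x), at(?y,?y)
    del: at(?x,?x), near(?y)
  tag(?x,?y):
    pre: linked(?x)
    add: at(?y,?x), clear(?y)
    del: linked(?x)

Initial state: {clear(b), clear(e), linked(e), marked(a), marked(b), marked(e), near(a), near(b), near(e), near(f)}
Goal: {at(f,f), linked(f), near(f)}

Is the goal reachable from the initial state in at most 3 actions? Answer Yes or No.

Yes

1. swap(e,f)  →  {clear(b), clear(e), linked(e), linked(f), marked(a), marked(b), near(a), near(b), near(f)}
2. tag(f,f)  →  {at(f,f), clear(b), clear(e), clear(f), linked(e), marked(a), marked(b), near(a), near(b), near(f)}
3. swap(b,f)  →  {at(f,f), clear(b), clear(e), clear(f), linked(e), linked(f), marked(a), near(a), near(f)}
optimal plan length = 3; 3 ≤ 3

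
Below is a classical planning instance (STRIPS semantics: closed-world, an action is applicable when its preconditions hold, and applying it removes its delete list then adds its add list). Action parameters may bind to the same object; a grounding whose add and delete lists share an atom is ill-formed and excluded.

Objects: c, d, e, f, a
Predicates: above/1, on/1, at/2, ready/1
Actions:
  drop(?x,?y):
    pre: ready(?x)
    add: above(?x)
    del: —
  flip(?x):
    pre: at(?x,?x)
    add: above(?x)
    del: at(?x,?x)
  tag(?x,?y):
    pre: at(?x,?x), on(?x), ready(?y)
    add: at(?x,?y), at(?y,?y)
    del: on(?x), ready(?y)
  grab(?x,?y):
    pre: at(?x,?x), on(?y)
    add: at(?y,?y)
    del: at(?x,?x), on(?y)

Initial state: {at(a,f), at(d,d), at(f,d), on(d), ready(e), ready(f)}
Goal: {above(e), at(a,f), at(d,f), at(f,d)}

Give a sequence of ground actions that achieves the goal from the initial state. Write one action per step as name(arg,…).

drop(e,c); tag(d,f)

1. drop(e,c)  →  {above(e), at(a,f), at(d,d), at(f,d), on(d), ready(e), ready(f)}
2. tag(d,f)  →  {above(e), at(a,f), at(d,d), at(d,f), at(f,d), at(f,f), ready(e)}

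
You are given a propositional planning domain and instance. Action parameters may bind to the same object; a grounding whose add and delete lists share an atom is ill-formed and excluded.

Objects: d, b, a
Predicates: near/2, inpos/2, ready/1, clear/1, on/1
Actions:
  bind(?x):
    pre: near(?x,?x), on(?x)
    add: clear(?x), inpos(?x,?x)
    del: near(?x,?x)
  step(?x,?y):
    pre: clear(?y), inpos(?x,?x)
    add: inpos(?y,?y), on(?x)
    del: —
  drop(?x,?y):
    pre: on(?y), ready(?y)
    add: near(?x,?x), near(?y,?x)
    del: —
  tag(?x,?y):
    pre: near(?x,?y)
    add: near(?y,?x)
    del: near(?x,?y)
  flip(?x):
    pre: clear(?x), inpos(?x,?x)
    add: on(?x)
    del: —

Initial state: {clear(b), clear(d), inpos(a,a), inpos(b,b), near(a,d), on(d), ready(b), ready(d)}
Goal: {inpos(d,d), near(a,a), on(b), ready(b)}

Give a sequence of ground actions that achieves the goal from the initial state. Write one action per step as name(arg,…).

step(b,d); drop(a,d)

1. step(b,d)  →  {clear(b), clear(d), inpos(a,a), inpos(b,b), inpos(d,d), near(a,d), on(b), on(d), ready(b), ready(d)}
2. drop(a,d)  →  {clear(b), clear(d), inpos(a,a), inpos(b,b), inpos(d,d), near(a,a), near(a,d), near(d,a), on(b), on(d), ready(b), ready(d)}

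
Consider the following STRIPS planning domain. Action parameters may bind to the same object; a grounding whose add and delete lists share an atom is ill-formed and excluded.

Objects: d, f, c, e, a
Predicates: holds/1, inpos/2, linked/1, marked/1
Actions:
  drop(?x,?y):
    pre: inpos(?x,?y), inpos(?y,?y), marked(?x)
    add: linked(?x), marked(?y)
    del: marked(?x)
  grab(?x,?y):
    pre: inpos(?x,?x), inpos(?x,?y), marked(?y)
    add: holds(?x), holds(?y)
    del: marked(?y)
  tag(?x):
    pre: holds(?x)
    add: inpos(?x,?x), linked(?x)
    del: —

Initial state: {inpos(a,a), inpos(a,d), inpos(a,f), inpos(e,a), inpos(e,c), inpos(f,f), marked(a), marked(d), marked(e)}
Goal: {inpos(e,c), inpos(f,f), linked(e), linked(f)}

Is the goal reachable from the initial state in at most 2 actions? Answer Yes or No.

1. drop(e,a)  →  {inpos(a,a), inpos(a,d), inpos(a,f), inpos(e,a), inpos(e,c), inpos(f,f), linked(e), marked(a), marked(d)}
2. drop(a,f)  →  {inpos(a,a), inpos(a,d), inpos(a,f), inpos(e,a), inpos(e,c), inpos(f,f), linked(a), linked(e), marked(d), marked(f)}
3. grab(f,f)  →  {holds(f), inpos(a,a), inpos(a,d), inpos(a,f), inpos(e,a), inpos(e,c), inpos(f,f), linked(a), linked(e), marked(d)}
4. tag(f)  →  {holds(f), inpos(a,a), inpos(a,d), inpos(a,f), inpos(e,a), inpos(e,c), inpos(f,f), linked(a), linked(e), linked(f), marked(d)}
optimal plan length = 4; 4 > 2

No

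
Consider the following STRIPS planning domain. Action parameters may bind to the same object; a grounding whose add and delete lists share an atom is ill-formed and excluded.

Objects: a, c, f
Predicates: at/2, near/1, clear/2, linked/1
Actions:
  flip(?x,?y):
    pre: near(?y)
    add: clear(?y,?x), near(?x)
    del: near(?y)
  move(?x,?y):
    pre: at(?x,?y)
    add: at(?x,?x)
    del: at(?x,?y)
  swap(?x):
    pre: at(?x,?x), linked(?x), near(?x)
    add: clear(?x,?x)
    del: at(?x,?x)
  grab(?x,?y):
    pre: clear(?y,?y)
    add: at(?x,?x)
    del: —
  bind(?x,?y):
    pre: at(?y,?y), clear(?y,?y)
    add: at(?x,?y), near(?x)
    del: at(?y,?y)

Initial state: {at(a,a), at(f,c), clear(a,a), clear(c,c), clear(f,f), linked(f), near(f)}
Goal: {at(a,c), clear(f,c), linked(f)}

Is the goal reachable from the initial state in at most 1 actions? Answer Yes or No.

1. flip(c,f)  →  {at(a,a), at(f,c), clear(a,a), clear(c,c), clear(f,c), clear(f,f), linked(f), near(c)}
2. grab(c,a)  →  {at(a,a), at(c,c), at(f,c), clear(a,a), clear(c,c), clear(f,c), clear(f,f), linked(f), near(c)}
3. bind(a,c)  →  {at(a,a), at(a,c), at(f,c), clear(a,a), clear(c,c), clear(f,c), clear(f,f), linked(f), near(a), near(c)}
optimal plan length = 3; 3 > 1

No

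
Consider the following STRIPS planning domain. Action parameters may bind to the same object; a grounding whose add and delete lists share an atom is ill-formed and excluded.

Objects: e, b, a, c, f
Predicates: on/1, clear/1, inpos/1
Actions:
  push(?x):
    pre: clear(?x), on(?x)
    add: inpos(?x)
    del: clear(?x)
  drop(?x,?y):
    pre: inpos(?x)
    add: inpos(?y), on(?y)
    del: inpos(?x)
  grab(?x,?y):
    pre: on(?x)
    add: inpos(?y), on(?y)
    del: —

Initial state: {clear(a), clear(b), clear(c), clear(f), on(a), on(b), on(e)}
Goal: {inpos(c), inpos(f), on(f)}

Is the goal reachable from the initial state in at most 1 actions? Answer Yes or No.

1. grab(e,c)  →  {clear(a), clear(b), clear(c), clear(f), inpos(c), on(a), on(b), on(c), on(e)}
2. grab(e,f)  →  {clear(a), clear(b), clear(c), clear(f), inpos(c), inpos(f), on(a), on(b), on(c), on(e), on(f)}
optimal plan length = 2; 2 > 1

No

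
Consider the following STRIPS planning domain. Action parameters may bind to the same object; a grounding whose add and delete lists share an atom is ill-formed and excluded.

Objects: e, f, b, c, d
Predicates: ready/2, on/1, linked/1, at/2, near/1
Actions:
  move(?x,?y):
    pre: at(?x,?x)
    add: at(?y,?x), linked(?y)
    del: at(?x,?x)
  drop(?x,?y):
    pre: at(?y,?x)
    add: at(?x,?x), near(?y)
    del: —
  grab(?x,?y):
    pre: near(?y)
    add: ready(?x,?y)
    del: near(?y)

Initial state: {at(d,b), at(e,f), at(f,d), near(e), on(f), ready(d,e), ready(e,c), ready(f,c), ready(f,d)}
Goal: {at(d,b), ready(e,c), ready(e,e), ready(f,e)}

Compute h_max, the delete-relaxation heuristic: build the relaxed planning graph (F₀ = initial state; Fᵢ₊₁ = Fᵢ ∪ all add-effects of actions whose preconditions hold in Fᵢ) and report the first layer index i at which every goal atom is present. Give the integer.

F0 = init (9 atoms)
F1 = F0 ∪ {at(b,b), at(d,d), at(f,f), near(d), near(f), ready(b,e), ready(c,e), ready(e,e), ready(f,e)}  (18 atoms)
goal ⊆ F1  ⇒  h_max = 1

1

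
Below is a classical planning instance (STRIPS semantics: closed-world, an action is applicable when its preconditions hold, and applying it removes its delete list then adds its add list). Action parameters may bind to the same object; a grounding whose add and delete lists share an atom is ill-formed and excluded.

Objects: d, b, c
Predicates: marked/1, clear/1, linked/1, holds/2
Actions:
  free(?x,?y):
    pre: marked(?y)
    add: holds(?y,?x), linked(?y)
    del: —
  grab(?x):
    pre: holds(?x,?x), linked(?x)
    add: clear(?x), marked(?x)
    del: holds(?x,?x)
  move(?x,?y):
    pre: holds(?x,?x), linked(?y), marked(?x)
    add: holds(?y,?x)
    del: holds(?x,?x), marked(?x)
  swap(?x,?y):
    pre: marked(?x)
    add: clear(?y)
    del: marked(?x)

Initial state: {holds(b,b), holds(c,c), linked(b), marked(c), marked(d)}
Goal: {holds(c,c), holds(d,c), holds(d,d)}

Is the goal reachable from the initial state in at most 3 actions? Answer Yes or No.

Yes

1. free(d,d)  →  {holds(b,b), holds(c,c), holds(d,d), linked(b), linked(d), marked(c), marked(d)}
2. free(c,d)  →  {holds(b,b), holds(c,c), holds(d,c), holds(d,d), linked(b), linked(d), marked(c), marked(d)}
optimal plan length = 2; 2 ≤ 3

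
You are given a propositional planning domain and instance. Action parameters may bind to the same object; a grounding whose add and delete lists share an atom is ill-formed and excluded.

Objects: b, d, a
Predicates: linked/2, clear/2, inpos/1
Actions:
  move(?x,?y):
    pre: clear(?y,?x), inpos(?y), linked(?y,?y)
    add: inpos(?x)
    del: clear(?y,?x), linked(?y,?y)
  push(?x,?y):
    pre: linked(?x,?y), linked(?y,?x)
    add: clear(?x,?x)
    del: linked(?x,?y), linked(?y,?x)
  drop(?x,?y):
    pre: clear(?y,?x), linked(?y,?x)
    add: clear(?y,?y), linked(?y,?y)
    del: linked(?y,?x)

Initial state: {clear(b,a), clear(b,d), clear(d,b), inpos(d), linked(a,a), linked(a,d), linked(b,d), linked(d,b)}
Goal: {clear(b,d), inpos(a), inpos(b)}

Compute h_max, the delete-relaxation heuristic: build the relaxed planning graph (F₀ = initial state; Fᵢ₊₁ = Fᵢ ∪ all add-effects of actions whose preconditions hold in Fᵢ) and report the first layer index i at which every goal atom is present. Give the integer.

3

F0 = init (8 atoms)
F1 = F0 ∪ {clear(a,a), clear(b,b), clear(d,d), linked(b,b), linked(d,d)}  (13 atoms)
F2 = F1 ∪ {inpos(b)}  (14 atoms)
F3 = F2 ∪ {inpos(a)}  (15 atoms)
goal ⊆ F3  ⇒  h_max = 3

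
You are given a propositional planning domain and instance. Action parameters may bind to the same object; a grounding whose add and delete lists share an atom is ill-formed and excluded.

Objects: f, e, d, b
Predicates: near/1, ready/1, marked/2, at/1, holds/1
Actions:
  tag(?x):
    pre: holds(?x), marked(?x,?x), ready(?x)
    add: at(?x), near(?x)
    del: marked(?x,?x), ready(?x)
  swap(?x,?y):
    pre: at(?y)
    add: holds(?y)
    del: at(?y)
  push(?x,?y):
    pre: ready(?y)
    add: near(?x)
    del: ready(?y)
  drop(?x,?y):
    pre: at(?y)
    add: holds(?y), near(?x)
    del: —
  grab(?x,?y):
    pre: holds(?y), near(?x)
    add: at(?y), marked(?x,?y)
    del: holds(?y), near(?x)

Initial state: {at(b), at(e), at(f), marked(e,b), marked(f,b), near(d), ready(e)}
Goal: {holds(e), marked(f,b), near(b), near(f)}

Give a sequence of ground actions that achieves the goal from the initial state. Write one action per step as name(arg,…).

1. push(f,e)  →  {at(b), at(e), at(f), marked(e,b), marked(f,b), near(d), near(f)}
2. drop(b,e)  →  {at(b), at(e), at(f), holds(e), marked(e,b), marked(f,b), near(b), near(d), near(f)}

push(f,e); drop(b,e)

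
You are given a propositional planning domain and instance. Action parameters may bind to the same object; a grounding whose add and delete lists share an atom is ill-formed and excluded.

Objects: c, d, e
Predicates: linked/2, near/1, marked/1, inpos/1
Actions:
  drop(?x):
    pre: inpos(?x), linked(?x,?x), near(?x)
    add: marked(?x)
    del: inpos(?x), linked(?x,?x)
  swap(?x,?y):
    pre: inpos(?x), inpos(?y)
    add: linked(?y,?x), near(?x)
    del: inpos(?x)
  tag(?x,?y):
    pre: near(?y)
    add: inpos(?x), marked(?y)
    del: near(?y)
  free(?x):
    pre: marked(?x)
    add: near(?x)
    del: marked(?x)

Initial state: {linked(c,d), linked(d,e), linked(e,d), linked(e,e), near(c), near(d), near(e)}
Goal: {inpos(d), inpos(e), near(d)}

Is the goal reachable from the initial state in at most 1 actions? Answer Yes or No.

No

1. tag(d,c)  →  {inpos(d), linked(c,d), linked(d,e), linked(e,d), linked(e,e), marked(c), near(d), near(e)}
2. tag(e,e)  →  {inpos(d), inpos(e), linked(c,d), linked(d,e), linked(e,d), linked(e,e), marked(c), marked(e), near(d)}
optimal plan length = 2; 2 > 1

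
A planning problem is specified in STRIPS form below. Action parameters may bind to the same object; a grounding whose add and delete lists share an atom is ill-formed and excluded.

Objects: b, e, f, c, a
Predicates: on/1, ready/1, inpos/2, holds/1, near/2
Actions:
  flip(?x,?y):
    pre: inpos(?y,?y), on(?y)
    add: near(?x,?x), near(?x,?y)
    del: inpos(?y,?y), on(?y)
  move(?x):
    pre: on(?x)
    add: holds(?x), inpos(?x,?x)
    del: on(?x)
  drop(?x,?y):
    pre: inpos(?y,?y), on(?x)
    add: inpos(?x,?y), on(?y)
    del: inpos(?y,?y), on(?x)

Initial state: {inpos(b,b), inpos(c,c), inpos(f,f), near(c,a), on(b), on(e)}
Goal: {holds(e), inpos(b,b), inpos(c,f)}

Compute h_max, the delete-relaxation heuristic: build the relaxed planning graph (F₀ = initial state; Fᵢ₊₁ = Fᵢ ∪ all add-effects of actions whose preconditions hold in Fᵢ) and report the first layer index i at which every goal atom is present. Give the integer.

F0 = init (6 atoms)
F1 = F0 ∪ {holds(b), holds(e), inpos(b,c), inpos(b,f), inpos(e,b), inpos(e,c), inpos(e,e), inpos(e,f), near(a,a), near(a,b), near(b,b), near(c,b), near(c,c), near(e,b), near(e,e), near(f,b), near(f,f), on(c), on(f)}  (25 atoms)
F2 = F1 ∪ {holds(c), holds(f), inpos(b,e), inpos(c,b), inpos(c,e), inpos(c,f), inpos(f,b), inpos(f,c), inpos(f,e), near(a,c), near(a,e), near(a,f), near(b,c), near(b,e), near(b,f), near(c,e), near(c,f), near(e,c), near(e,f), near(f,c), near(f,e)}  (46 atoms)
goal ⊆ F2  ⇒  h_max = 2

2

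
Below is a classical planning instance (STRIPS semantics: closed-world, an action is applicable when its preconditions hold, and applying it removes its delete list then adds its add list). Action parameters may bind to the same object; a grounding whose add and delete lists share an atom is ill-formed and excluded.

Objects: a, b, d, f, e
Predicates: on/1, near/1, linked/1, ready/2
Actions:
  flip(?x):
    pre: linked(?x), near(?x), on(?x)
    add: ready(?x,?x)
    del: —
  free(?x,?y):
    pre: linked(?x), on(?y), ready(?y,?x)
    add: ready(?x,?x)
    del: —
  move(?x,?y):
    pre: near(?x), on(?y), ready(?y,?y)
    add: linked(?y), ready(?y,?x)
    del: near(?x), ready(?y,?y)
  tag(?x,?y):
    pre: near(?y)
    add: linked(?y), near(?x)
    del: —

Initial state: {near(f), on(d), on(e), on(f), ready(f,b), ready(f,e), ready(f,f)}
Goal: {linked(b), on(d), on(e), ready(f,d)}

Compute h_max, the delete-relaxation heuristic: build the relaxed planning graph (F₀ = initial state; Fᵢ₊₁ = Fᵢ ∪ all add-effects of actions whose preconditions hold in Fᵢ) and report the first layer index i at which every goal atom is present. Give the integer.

F0 = init (7 atoms)
F1 = F0 ∪ {linked(f), near(a), near(b), near(d), near(e)}  (12 atoms)
F2 = F1 ∪ {linked(a), linked(b), linked(d), linked(e), ready(f,a), ready(f,d)}  (18 atoms)
goal ⊆ F2  ⇒  h_max = 2

2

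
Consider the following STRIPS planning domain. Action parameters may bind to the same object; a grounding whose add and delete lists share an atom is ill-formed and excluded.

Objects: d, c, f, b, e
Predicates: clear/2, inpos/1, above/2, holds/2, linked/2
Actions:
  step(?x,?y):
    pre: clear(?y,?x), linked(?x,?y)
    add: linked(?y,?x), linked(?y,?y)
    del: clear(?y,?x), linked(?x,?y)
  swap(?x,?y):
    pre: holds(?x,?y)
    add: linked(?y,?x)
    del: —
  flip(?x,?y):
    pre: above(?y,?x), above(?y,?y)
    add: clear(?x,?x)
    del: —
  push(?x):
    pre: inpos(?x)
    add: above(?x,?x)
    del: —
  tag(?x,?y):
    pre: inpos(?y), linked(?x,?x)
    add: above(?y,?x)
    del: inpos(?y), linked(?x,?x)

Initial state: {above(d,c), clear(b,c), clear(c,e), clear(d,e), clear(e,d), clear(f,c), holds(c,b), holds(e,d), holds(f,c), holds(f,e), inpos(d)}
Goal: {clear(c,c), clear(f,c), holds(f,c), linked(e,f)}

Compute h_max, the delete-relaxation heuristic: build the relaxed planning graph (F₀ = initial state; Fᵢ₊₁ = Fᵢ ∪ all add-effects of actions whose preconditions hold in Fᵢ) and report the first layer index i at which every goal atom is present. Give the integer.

F0 = init (11 atoms)
F1 = F0 ∪ {above(d,d), linked(b,c), linked(c,f), linked(d,e), linked(e,f)}  (16 atoms)
F2 = F1 ∪ {clear(c,c), clear(d,d), linked(e,d), linked(e,e), linked(f,c), linked(f,f)}  (22 atoms)
goal ⊆ F2  ⇒  h_max = 2

2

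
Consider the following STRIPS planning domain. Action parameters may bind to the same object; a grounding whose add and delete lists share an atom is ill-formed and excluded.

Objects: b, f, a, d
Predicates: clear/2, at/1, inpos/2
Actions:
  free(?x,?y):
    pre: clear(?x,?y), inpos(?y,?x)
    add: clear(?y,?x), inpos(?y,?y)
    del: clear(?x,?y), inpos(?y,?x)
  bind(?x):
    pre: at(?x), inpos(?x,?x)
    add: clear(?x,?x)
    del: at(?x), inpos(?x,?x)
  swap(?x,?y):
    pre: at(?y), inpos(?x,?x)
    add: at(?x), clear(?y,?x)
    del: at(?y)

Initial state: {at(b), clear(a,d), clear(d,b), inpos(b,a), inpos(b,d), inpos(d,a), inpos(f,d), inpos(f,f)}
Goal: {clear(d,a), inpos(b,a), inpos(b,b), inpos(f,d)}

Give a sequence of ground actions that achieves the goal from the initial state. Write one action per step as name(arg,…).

free(a,d); free(d,b)

1. free(a,d)  →  {at(b), clear(d,a), clear(d,b), inpos(b,a), inpos(b,d), inpos(d,d), inpos(f,d), inpos(f,f)}
2. free(d,b)  →  {at(b), clear(b,d), clear(d,a), inpos(b,a), inpos(b,b), inpos(d,d), inpos(f,d), inpos(f,f)}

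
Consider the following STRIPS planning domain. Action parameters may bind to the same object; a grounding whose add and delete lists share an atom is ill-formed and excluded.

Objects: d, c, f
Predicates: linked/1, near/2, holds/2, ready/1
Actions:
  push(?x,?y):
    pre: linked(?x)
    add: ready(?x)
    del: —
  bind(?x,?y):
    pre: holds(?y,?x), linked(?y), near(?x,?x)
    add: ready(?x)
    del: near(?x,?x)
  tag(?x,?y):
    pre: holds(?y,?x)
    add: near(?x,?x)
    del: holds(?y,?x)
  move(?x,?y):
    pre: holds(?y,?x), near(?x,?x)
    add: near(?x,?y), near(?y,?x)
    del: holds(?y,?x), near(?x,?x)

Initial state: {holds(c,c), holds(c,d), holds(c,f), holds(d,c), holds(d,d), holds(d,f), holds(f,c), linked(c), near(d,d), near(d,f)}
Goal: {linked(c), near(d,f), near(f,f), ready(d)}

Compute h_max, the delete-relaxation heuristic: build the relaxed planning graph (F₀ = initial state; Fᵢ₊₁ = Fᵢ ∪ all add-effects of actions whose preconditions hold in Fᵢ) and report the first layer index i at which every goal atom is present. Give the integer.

F0 = init (10 atoms)
F1 = F0 ∪ {near(c,c), near(c,d), near(d,c), near(f,f), ready(c), ready(d)}  (16 atoms)
goal ⊆ F1  ⇒  h_max = 1

1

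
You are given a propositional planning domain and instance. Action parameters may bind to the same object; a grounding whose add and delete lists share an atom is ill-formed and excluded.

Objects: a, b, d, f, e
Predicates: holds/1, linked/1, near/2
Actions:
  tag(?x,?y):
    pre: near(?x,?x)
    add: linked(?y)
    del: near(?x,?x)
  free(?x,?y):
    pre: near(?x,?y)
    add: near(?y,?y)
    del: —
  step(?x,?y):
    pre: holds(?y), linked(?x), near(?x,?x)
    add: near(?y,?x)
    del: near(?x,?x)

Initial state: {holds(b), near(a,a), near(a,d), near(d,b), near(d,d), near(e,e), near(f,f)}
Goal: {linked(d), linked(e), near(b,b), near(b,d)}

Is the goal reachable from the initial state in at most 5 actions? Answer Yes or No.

Yes

1. tag(a,d)  →  {holds(b), linked(d), near(a,d), near(d,b), near(d,d), near(e,e), near(f,f)}
2. tag(f,e)  →  {holds(b), linked(d), linked(e), near(a,d), near(d,b), near(d,d), near(e,e)}
3. free(d,b)  →  {holds(b), linked(d), linked(e), near(a,d), near(b,b), near(d,b), near(d,d), near(e,e)}
4. step(d,b)  →  {holds(b), linked(d), linked(e), near(a,d), near(b,b), near(b,d), near(d,b), near(e,e)}
optimal plan length = 4; 4 ≤ 5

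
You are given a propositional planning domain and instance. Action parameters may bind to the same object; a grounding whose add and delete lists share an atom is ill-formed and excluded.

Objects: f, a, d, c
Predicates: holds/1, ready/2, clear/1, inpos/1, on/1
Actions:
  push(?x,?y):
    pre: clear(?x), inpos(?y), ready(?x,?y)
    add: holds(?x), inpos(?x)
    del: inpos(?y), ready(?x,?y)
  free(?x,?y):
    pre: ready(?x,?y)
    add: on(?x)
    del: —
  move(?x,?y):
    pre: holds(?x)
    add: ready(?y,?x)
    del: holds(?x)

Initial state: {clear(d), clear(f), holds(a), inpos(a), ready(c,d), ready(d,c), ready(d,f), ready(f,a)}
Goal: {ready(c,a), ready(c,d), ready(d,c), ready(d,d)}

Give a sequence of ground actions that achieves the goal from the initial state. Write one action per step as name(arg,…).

push(f,a); push(d,f); move(a,c); move(d,d)

1. push(f,a)  →  {clear(d), clear(f), holds(a), holds(f), inpos(f), ready(c,d), ready(d,c), ready(d,f)}
2. push(d,f)  →  {clear(d), clear(f), holds(a), holds(d), holds(f), inpos(d), ready(c,d), ready(d,c)}
3. move(a,c)  →  {clear(d), clear(f), holds(d), holds(f), inpos(d), ready(c,a), ready(c,d), ready(d,c)}
4. move(d,d)  →  {clear(d), clear(f), holds(f), inpos(d), ready(c,a), ready(c,d), ready(d,c), ready(d,d)}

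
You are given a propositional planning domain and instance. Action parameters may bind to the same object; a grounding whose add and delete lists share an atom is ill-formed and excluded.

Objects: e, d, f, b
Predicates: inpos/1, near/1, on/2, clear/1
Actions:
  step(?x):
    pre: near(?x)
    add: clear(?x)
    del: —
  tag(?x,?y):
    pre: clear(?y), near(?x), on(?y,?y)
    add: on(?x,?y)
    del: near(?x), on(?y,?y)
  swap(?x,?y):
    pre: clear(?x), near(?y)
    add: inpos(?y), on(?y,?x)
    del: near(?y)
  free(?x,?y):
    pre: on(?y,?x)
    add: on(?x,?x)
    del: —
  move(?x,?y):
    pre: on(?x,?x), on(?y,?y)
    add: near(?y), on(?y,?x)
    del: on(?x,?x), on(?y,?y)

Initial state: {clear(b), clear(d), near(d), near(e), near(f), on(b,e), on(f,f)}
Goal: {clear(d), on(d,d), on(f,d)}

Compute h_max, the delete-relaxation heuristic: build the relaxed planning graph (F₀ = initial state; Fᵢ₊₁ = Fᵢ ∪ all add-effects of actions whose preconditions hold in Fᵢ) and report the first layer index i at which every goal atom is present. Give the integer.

F0 = init (7 atoms)
F1 = F0 ∪ {clear(e), clear(f), inpos(d), inpos(e), inpos(f), on(d,b), on(d,d), on(e,b), on(e,d), on(e,e), on(f,b), on(f,d)}  (19 atoms)
goal ⊆ F1  ⇒  h_max = 1

1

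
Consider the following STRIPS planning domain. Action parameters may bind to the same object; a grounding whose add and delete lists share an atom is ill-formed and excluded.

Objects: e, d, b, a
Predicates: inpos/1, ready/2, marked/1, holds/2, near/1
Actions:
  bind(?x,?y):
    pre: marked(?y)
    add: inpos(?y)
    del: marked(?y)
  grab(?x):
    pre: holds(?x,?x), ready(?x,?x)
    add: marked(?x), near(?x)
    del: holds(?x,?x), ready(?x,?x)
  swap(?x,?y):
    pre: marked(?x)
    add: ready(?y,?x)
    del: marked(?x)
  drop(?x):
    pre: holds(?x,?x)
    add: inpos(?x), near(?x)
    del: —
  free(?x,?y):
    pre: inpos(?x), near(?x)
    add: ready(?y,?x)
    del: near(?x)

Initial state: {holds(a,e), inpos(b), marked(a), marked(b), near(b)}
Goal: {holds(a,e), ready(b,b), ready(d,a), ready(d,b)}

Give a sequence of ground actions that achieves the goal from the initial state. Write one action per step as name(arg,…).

swap(b,d); swap(a,d); free(b,b)

1. swap(b,d)  →  {holds(a,e), inpos(b), marked(a), near(b), ready(d,b)}
2. swap(a,d)  →  {holds(a,e), inpos(b), near(b), ready(d,a), ready(d,b)}
3. free(b,b)  →  {holds(a,e), inpos(b), ready(b,b), ready(d,a), ready(d,b)}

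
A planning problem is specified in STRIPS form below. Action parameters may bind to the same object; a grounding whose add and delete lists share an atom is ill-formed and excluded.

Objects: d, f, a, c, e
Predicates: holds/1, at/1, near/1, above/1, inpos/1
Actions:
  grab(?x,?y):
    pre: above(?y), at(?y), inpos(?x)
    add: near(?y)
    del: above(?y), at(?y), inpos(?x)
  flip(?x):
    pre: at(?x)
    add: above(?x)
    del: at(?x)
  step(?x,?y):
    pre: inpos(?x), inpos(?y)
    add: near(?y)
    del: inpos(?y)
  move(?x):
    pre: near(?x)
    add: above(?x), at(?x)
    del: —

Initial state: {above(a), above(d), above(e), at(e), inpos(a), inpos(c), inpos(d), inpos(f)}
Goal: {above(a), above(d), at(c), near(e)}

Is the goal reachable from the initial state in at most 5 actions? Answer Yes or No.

1. grab(d,e)  →  {above(a), above(d), inpos(a), inpos(c), inpos(f), near(e)}
2. step(f,c)  →  {above(a), above(d), inpos(a), inpos(f), near(c), near(e)}
3. move(c)  →  {above(a), above(c), above(d), at(c), inpos(a), inpos(f), near(c), near(e)}
optimal plan length = 3; 3 ≤ 5

Yes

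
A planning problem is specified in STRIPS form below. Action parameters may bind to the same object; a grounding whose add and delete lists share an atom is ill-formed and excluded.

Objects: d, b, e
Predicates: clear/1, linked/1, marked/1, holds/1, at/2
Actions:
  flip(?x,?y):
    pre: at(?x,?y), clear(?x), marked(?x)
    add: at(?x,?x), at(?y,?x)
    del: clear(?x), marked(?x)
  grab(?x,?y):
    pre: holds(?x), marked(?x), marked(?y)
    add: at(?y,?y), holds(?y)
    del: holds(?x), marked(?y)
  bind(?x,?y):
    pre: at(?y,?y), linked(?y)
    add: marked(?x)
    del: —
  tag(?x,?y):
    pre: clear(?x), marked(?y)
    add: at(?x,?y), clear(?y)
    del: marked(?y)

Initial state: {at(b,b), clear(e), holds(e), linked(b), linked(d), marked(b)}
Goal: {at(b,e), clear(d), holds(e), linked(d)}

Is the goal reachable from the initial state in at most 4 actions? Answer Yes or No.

1. bind(d,b)  →  {at(b,b), clear(e), holds(e), linked(b), linked(d), marked(b), marked(d)}
2. bind(e,b)  →  {at(b,b), clear(e), holds(e), linked(b), linked(d), marked(b), marked(d), marked(e)}
3. tag(e,d)  →  {at(b,b), at(e,d), clear(d), clear(e), holds(e), linked(b), linked(d), marked(b), marked(e)}
4. tag(d,b)  →  {at(b,b), at(d,b), at(e,d), clear(b), clear(d), clear(e), holds(e), linked(b), linked(d), marked(e)}
5. tag(b,e)  →  {at(b,b), at(b,e), at(d,b), at(e,d), clear(b), clear(d), clear(e), holds(e), linked(b), linked(d)}
optimal plan length = 5; 5 > 4

No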